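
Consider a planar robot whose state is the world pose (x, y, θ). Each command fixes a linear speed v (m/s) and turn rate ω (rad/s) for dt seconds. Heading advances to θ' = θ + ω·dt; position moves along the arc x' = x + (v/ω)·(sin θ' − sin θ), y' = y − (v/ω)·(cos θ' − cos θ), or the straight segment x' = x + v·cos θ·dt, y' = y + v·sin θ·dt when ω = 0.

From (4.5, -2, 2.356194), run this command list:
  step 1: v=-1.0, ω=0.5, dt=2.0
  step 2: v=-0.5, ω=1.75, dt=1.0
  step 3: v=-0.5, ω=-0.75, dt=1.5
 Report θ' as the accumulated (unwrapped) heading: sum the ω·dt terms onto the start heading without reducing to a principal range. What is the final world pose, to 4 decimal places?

(6.6625, -1.4501, 3.9812)

step 1: θ'=3.3562 (R=-2.0000) → pose (6.3401, -2.5399, 3.3562)
step 2: θ'=5.1062 (R=-0.2857) → pose (6.5431, -2.1511, 5.1062)
step 3: θ'=3.9812 (R=0.6667) → pose (6.6625, -1.4501, 3.9812)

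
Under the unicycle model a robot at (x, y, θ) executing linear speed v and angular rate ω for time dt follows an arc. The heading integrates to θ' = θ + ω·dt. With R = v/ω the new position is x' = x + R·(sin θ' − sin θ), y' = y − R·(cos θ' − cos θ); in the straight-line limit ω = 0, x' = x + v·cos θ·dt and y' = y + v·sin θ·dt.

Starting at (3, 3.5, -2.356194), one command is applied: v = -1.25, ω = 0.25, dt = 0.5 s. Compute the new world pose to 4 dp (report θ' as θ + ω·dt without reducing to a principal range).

θ' = -2.3562 + 0.25·0.5 = -2.2312
R = v/ω = -1.25/0.25 = -5.0000
x' = 3 + -5.0000·(sin -2.2312 − sin -2.3562) = 3.4132
y' = 3.5 − -5.0000·(cos -2.2312 − cos -2.3562) = 3.9684

(3.4132, 3.9684, -2.2312)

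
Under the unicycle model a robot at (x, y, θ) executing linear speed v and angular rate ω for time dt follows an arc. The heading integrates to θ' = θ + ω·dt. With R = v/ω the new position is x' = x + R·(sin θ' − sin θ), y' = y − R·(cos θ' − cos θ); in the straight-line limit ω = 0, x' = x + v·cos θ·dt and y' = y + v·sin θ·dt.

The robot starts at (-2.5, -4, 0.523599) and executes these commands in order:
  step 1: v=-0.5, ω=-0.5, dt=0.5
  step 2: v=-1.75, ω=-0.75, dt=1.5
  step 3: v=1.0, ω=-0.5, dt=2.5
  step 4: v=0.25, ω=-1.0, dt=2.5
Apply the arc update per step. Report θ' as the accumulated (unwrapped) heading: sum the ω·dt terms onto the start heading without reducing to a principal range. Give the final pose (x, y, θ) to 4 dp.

step 1: θ'=0.2736 (R=1.0000) → pose (-2.7298, -4.0968, 0.2736)
step 2: θ'=-0.8514 (R=2.3333) → pose (-5.1154, -3.3877, -0.8514)
step 3: θ'=-2.1014 (R=-2.0000) → pose (-4.8948, -5.7177, -2.1014)
step 4: θ'=-4.6014 (R=-0.2500) → pose (-5.3589, -5.6189, -4.6014)

(-5.3589, -5.6189, -4.6014)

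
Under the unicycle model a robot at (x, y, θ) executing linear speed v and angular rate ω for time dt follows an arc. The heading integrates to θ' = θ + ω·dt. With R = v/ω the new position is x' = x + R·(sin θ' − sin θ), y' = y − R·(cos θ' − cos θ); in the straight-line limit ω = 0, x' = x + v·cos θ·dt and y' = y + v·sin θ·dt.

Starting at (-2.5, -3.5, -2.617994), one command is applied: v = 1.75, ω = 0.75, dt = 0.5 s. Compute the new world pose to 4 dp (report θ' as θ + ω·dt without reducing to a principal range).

θ' = -2.6180 + 0.75·0.5 = -2.2430
R = v/ω = 1.75/0.75 = 2.3333
x' = -2.5 + 2.3333·(sin -2.2430 − sin -2.6180) = -3.1591
y' = -3.5 − 2.3333·(cos -2.2430 − cos -2.6180) = -4.0677

(-3.1591, -4.0677, -2.2430)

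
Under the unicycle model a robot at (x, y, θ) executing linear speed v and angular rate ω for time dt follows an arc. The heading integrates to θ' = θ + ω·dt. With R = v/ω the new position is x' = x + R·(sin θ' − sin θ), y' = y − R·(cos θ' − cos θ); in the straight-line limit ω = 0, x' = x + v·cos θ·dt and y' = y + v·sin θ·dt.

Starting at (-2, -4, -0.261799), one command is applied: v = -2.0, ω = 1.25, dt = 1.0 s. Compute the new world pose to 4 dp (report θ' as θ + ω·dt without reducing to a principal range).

θ' = -0.2618 + 1.25·1.0 = 0.9882
R = v/ω = -2.0/1.25 = -1.6000
x' = -2 + -1.6000·(sin 0.9882 − sin -0.2618) = -3.7502
y' = -4 − -1.6000·(cos 0.9882 − cos -0.2618) = -4.6652

(-3.7502, -4.6652, 0.9882)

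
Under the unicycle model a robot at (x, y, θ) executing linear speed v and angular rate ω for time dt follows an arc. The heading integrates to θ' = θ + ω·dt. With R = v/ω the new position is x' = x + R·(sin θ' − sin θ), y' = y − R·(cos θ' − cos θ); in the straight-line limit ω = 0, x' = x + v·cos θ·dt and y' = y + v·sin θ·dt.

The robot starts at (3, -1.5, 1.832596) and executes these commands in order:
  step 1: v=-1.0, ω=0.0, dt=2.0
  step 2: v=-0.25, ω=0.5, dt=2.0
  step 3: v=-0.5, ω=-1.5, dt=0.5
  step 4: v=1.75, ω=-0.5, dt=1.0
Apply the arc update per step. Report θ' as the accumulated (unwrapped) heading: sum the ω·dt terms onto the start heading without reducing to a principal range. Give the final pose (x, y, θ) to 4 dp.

step 1: θ'=1.8326 (straight) → pose (3.5176, -3.4319, 1.8326)
step 2: θ'=2.8326 (R=-0.5000) → pose (3.8486, -3.7788, 2.8326)
step 3: θ'=2.0826 (R=0.3333) → pose (4.0378, -3.9331, 2.0826)
step 4: θ'=1.5826 (R=-3.5000) → pose (3.5896, -2.2602, 1.5826)

(3.5896, -2.2602, 1.5826)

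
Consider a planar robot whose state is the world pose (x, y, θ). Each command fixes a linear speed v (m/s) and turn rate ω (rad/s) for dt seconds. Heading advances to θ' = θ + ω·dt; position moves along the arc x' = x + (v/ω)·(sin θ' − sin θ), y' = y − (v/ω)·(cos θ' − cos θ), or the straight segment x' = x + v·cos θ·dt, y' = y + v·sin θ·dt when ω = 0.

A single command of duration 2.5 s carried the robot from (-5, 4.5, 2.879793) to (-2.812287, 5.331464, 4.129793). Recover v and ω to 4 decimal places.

Δθ = 4.129793 − 2.879793 = 1.250000
ω = Δθ/dt = 1.250000/2.5 = 0.5000
R = Δx/(sin θ' − sin θ) = -2.0000
v = R·ω = -2.0000·0.5000 = -1.0000

v = -1.0000, ω = 0.5000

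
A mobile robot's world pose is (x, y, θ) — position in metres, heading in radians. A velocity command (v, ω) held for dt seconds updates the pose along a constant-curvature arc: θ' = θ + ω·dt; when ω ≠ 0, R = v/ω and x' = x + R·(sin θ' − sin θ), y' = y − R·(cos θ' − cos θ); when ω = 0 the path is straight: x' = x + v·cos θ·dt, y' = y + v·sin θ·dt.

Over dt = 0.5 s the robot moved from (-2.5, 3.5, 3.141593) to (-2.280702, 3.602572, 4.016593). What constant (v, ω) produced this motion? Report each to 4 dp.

v = -0.5000, ω = 1.7500

Δθ = 4.016593 − 3.141593 = 0.875000
ω = Δθ/dt = 0.875000/0.5 = 1.7500
R = Δx/(sin θ' − sin θ) = -0.2857
v = R·ω = -0.2857·1.7500 = -0.5000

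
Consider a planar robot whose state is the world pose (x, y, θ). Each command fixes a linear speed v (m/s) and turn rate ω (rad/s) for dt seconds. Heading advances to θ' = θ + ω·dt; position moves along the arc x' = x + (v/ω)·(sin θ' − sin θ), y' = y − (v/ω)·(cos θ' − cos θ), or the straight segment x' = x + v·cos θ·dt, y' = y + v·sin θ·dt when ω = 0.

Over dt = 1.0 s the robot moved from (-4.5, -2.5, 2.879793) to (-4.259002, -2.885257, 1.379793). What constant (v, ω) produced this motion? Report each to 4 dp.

Δθ = 1.379793 − 2.879793 = -1.500000
ω = Δθ/dt = -1.500000/1.0 = -1.5000
R = −Δy/(cos θ' − cos θ) = 0.3333
v = R·ω = 0.3333·-1.5000 = -0.5000

v = -0.5000, ω = -1.5000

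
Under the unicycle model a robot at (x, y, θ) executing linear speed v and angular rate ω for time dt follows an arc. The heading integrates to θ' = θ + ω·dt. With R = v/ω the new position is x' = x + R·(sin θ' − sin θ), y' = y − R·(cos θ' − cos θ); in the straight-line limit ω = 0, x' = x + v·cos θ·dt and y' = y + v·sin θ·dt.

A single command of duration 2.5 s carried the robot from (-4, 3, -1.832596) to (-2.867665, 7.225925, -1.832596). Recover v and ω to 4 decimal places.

v = -1.7500, ω = 0.0000

Δθ = -1.832596 − -1.832596 = 0.000000
ω = Δθ/dt = 0.000000/2.5 = 0.0000
ω = 0 → v = (Δx·cos θ + Δy·sin θ)/dt = -1.7500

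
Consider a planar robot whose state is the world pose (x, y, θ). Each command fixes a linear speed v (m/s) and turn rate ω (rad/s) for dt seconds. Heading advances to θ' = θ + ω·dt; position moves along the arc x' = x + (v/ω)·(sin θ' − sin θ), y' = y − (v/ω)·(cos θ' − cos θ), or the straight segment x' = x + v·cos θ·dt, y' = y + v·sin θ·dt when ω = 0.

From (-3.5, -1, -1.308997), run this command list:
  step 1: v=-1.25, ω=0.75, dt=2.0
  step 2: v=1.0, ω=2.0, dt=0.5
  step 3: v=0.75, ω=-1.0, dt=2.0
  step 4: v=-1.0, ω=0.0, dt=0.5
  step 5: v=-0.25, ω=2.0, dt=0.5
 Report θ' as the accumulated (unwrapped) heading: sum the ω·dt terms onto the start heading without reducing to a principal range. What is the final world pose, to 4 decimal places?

step 1: θ'=0.1910 (R=-1.6667) → pose (-5.4263, 0.2050, 0.1910)
step 2: θ'=1.1910 (R=0.5000) → pose (-5.0568, 0.5105, 1.1910)
step 3: θ'=-0.8090 (R=-0.7500) → pose (-3.8176, 0.7502, -0.8090)
step 4: θ'=-0.8090 (straight) → pose (-4.1627, 1.1120, -0.8090)
step 5: θ'=0.1910 (R=-0.1250) → pose (-4.2769, 1.1484, 0.1910)

(-4.2769, 1.1484, 0.1910)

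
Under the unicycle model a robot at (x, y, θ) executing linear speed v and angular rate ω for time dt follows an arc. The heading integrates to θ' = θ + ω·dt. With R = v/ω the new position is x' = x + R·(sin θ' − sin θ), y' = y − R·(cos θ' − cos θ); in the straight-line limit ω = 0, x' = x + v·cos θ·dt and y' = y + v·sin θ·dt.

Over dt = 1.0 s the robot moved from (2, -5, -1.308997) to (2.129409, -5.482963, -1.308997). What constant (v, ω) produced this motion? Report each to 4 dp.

Δθ = -1.308997 − -1.308997 = 0.000000
ω = Δθ/dt = 0.000000/1.0 = 0.0000
ω = 0 → v = (Δx·cos θ + Δy·sin θ)/dt = 0.5000

v = 0.5000, ω = 0.0000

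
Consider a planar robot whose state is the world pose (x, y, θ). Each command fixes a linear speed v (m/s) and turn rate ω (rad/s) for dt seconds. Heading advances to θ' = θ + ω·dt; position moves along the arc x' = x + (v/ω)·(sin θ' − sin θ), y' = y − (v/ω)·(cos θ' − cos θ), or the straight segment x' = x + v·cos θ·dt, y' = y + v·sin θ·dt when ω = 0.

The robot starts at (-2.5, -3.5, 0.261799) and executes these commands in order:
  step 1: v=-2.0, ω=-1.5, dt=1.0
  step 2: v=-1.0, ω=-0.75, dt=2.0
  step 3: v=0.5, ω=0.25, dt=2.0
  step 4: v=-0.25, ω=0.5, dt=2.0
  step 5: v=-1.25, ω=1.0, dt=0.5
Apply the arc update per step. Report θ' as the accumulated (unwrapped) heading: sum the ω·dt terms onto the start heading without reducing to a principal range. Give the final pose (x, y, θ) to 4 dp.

(-4.4147, -0.5982, -0.7382)

step 1: θ'=-1.2382 (R=1.3333) → pose (-4.1054, -2.6474, -1.2382)
step 2: θ'=-2.7382 (R=1.3333) → pose (-3.3685, -0.9858, -2.7382)
step 3: θ'=-2.2382 (R=2.0000) → pose (-4.1543, -1.5874, -2.2382)
step 4: θ'=-1.2382 (R=-0.5000) → pose (-4.0744, -1.1146, -1.2382)
step 5: θ'=-0.7382 (R=-1.2500) → pose (-4.4147, -0.5982, -0.7382)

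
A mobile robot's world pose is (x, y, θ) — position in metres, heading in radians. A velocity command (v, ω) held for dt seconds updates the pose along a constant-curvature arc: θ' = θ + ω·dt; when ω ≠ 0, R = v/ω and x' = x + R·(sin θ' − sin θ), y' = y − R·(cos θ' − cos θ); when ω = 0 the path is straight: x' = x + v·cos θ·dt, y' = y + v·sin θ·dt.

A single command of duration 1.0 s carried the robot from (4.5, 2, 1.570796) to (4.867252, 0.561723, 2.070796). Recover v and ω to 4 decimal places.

v = -1.5000, ω = 0.5000

Δθ = 2.070796 − 1.570796 = 0.500000
ω = Δθ/dt = 0.500000/1.0 = 0.5000
R = −Δy/(cos θ' − cos θ) = -3.0000
v = R·ω = -3.0000·0.5000 = -1.5000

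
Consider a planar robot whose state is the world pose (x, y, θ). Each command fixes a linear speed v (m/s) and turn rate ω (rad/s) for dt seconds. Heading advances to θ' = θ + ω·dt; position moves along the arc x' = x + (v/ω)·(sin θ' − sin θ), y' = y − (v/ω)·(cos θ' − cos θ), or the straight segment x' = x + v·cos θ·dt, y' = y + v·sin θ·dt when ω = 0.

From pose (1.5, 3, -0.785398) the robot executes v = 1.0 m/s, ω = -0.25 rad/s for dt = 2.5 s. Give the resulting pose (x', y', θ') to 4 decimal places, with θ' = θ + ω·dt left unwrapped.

(2.6202, 0.8104, -1.4104)

θ' = -0.7854 + -0.25·2.5 = -1.4104
R = v/ω = 1.0/-0.25 = -4.0000
x' = 1.5 + -4.0000·(sin -1.4104 − sin -0.7854) = 2.6202
y' = 3 − -4.0000·(cos -1.4104 − cos -0.7854) = 0.8104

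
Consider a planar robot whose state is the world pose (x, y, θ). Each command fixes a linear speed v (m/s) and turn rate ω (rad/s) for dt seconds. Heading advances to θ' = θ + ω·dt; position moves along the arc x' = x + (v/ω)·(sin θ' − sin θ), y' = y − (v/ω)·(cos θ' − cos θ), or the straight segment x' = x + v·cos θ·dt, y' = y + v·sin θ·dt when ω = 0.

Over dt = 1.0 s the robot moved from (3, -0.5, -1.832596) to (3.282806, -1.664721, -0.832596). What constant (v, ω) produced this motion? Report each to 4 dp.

v = 1.2500, ω = 1.0000

Δθ = -0.832596 − -1.832596 = 1.000000
ω = Δθ/dt = 1.000000/1.0 = 1.0000
R = −Δy/(cos θ' − cos θ) = 1.2500
v = R·ω = 1.2500·1.0000 = 1.2500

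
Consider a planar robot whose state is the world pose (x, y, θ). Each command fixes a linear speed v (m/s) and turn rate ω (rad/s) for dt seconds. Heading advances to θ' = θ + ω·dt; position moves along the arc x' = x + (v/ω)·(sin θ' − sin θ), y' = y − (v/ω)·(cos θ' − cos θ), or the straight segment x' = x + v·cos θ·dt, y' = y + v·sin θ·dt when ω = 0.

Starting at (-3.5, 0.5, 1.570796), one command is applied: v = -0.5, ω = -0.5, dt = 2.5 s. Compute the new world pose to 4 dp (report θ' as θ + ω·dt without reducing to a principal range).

θ' = 1.5708 + -0.5·2.5 = 0.3208
R = v/ω = -0.5/-0.5 = 1.0000
x' = -3.5 + 1.0000·(sin 0.3208 − sin 1.5708) = -4.1847
y' = 0.5 − 1.0000·(cos 0.3208 − cos 1.5708) = -0.4490

(-4.1847, -0.4490, 0.3208)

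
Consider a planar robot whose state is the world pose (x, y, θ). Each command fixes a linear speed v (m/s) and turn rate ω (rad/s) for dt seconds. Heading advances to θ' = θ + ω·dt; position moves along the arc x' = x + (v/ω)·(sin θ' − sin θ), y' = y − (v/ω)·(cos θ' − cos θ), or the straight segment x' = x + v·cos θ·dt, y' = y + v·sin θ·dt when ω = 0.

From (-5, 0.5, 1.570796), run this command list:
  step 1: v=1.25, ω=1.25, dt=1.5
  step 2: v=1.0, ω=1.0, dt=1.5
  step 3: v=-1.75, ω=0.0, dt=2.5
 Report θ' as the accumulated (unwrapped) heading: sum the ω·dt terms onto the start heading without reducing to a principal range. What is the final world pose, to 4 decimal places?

step 1: θ'=3.4458 (R=1.0000) → pose (-6.2995, 1.4541, 3.4458)
step 2: θ'=4.9458 (R=1.0000) → pose (-6.9729, 0.2687, 4.9458)
step 3: θ'=4.9458 (straight) → pose (-7.9848, 4.5251, 4.9458)

(-7.9848, 4.5251, 4.9458)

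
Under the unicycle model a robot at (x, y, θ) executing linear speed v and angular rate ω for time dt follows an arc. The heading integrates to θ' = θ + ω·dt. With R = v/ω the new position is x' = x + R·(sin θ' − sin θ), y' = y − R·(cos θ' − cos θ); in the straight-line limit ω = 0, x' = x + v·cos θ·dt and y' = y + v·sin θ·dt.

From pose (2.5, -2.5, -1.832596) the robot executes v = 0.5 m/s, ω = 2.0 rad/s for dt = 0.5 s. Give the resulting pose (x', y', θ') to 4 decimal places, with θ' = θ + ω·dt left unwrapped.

(2.5566, -2.7329, -0.8326)

θ' = -1.8326 + 2.0·0.5 = -0.8326
R = v/ω = 0.5/2.0 = 0.2500
x' = 2.5 + 0.2500·(sin -0.8326 − sin -1.8326) = 2.5566
y' = -2.5 − 0.2500·(cos -0.8326 − cos -1.8326) = -2.7329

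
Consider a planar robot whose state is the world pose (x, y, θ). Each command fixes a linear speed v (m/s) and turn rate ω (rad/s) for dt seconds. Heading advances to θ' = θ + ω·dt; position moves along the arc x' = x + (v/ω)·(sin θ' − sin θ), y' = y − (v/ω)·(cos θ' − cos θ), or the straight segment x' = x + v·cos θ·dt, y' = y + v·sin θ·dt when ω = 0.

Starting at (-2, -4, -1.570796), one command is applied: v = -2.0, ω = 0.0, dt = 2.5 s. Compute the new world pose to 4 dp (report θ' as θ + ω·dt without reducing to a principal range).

(-2.0000, 1.0000, -1.5708)

θ' = -1.5708 + 0.0·2.5 = -1.5708
ω = 0 → straight: x' = -2 + -2.0·cos(-1.5708)·2.5 = -2.0000
y' = -4 + -2.0·sin(-1.5708)·2.5 = 1.0000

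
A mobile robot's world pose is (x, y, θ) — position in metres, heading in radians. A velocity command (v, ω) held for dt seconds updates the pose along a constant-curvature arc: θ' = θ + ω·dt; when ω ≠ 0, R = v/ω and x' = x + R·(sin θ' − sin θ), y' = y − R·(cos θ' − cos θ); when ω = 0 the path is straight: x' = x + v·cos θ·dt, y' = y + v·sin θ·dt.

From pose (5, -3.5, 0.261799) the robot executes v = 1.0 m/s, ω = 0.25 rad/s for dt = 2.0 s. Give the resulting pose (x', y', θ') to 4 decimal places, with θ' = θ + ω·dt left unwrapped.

(6.7256, -2.5307, 0.7618)

θ' = 0.2618 + 0.25·2.0 = 0.7618
R = v/ω = 1.0/0.25 = 4.0000
x' = 5 + 4.0000·(sin 0.7618 − sin 0.2618) = 6.7256
y' = -3.5 − 4.0000·(cos 0.7618 − cos 0.2618) = -2.5307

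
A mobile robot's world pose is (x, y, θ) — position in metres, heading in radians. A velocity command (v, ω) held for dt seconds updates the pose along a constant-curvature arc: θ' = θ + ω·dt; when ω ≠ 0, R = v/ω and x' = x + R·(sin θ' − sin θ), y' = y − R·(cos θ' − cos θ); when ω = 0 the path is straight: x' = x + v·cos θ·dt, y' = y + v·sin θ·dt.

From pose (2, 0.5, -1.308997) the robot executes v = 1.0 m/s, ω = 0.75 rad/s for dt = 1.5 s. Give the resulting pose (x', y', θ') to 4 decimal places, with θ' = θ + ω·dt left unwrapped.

(3.0440, -0.4657, -0.1840)

θ' = -1.3090 + 0.75·1.5 = -0.1840
R = v/ω = 1.0/0.75 = 1.3333
x' = 2 + 1.3333·(sin -0.1840 − sin -1.3090) = 3.0440
y' = 0.5 − 1.3333·(cos -0.1840 − cos -1.3090) = -0.4657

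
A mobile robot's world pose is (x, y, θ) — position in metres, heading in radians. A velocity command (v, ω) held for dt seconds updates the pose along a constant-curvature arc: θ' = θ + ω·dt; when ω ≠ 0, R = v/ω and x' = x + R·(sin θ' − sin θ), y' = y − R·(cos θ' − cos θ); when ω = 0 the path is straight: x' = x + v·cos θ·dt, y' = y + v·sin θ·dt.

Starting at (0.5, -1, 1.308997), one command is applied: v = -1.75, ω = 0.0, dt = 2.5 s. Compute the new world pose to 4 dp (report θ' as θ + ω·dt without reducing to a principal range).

θ' = 1.3090 + 0.0·2.5 = 1.3090
ω = 0 → straight: x' = 0.5 + -1.75·cos(1.3090)·2.5 = -0.6323
y' = -1 + -1.75·sin(1.3090)·2.5 = -5.2259

(-0.6323, -5.2259, 1.3090)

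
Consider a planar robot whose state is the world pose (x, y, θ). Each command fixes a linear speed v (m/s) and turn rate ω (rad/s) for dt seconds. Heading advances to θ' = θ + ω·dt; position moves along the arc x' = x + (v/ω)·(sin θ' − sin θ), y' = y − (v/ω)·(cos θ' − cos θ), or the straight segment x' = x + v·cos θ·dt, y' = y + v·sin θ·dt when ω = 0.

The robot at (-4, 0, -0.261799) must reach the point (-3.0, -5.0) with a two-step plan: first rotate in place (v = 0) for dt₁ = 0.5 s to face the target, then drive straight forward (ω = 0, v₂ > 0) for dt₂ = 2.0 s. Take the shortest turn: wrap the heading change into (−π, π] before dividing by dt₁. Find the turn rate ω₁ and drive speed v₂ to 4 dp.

ω₁ = -2.2232, v₂ = 2.5495

heading to target = atan2(-5−0, -3−-4) = -1.3734
Δθ = wrap(-1.3734 − -0.2618) = -1.1116; ω₁ = Δθ/dt₁ = -2.2232
distance = √((-3−-4)² + (-5−0)²) = 5.0990; v₂ = distance/dt₂ = 2.5495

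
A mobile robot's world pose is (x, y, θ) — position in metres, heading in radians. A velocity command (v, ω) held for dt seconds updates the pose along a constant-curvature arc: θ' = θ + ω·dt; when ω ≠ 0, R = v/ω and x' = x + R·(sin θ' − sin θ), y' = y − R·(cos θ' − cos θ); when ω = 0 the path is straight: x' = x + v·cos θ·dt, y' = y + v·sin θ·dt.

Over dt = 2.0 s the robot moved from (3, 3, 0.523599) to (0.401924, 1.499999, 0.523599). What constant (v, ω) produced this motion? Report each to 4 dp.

Δθ = 0.523599 − 0.523599 = 0.000000
ω = Δθ/dt = 0.000000/2.0 = 0.0000
ω = 0 → v = (Δx·cos θ + Δy·sin θ)/dt = -1.5000

v = -1.5000, ω = 0.0000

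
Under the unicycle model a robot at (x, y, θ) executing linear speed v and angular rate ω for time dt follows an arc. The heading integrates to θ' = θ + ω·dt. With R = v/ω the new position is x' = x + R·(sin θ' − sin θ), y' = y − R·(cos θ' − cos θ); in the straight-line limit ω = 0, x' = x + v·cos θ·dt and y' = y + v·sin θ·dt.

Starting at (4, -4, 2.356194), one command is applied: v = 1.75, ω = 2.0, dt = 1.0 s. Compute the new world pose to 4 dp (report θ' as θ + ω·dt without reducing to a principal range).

(2.5612, -4.3136, 4.3562)

θ' = 2.3562 + 2.0·1.0 = 4.3562
R = v/ω = 1.75/2.0 = 0.8750
x' = 4 + 0.8750·(sin 4.3562 − sin 2.3562) = 2.5612
y' = -4 − 0.8750·(cos 4.3562 − cos 2.3562) = -4.3136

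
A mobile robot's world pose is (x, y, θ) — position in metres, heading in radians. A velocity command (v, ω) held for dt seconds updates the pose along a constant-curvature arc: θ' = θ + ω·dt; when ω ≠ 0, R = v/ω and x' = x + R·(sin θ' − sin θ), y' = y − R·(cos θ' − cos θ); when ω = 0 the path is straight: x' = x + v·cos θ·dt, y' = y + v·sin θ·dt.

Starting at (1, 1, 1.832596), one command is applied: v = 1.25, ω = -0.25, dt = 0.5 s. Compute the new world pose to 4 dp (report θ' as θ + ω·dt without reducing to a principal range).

(0.8763, 1.6122, 1.7076)

θ' = 1.8326 + -0.25·0.5 = 1.7076
R = v/ω = 1.25/-0.25 = -5.0000
x' = 1 + -5.0000·(sin 1.7076 − sin 1.8326) = 0.8763
y' = 1 − -5.0000·(cos 1.7076 − cos 1.8326) = 1.6122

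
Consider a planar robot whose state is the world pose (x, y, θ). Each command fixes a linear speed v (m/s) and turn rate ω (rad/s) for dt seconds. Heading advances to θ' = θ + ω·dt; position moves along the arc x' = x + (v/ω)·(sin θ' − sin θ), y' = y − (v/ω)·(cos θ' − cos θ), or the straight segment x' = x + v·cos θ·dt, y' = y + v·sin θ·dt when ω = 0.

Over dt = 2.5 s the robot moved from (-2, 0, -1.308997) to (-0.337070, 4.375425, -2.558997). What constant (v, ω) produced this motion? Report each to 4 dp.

v = -2.0000, ω = -0.5000

Δθ = -2.558997 − -1.308997 = -1.250000
ω = Δθ/dt = -1.250000/2.5 = -0.5000
R = −Δy/(cos θ' − cos θ) = 4.0000
v = R·ω = 4.0000·-0.5000 = -2.0000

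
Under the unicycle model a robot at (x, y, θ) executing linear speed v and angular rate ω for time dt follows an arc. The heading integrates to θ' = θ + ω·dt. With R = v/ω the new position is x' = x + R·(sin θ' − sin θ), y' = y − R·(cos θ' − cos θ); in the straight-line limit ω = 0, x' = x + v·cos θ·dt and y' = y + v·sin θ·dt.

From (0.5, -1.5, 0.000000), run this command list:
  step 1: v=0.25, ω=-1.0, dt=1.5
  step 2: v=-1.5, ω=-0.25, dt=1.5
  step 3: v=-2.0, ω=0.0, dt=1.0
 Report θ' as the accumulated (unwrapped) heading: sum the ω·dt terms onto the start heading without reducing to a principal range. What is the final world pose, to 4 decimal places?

(1.6089, 2.3975, -1.8750)

step 1: θ'=-1.5000 (R=-0.2500) → pose (0.7494, -1.7323, -1.5000)
step 2: θ'=-1.8750 (R=6.0000) → pose (1.0098, 0.4893, -1.8750)
step 3: θ'=-1.8750 (straight) → pose (1.6089, 2.3975, -1.8750)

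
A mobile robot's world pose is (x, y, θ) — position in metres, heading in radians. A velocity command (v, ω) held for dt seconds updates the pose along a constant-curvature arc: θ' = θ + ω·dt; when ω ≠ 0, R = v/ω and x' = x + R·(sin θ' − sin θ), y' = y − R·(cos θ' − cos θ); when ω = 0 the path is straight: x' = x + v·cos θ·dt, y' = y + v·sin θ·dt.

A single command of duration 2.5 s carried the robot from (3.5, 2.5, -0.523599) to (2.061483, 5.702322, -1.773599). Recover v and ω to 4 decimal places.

v = -1.5000, ω = -0.5000

Δθ = -1.773599 − -0.523599 = -1.250000
ω = Δθ/dt = -1.250000/2.5 = -0.5000
R = −Δy/(cos θ' − cos θ) = 3.0000
v = R·ω = 3.0000·-0.5000 = -1.5000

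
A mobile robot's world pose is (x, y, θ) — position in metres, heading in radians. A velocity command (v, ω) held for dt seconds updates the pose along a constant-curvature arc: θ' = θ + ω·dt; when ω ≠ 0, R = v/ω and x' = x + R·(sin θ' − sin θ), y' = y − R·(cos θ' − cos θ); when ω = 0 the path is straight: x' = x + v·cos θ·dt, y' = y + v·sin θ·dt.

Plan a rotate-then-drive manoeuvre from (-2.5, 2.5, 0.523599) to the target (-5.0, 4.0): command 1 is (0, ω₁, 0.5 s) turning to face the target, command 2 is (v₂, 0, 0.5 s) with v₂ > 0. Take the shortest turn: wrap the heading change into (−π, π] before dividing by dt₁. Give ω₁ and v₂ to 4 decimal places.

heading to target = atan2(4−2.5, -5−-2.5) = 2.6012
Δθ = wrap(2.6012 − 0.5236) = 2.0776; ω₁ = Δθ/dt₁ = 4.1551
distance = √((-5−-2.5)² + (4−2.5)²) = 2.9155; v₂ = distance/dt₂ = 5.8310

ω₁ = 4.1551, v₂ = 5.8310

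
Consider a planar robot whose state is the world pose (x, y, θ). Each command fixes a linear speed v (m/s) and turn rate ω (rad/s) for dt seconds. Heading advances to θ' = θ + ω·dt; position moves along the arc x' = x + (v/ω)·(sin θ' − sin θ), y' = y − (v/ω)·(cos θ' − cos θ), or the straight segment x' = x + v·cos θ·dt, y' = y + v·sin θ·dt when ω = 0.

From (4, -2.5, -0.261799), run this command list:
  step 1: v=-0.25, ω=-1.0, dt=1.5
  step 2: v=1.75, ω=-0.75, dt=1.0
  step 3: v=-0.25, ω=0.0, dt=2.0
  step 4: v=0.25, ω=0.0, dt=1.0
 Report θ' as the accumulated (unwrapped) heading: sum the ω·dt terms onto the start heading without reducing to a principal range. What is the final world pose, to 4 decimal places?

(3.1047, -3.5065, -2.5118)

step 1: θ'=-1.7618 (R=0.2500) → pose (3.8193, -2.2111, -1.7618)
step 2: θ'=-2.5118 (R=-2.3333) → pose (2.9026, -3.6538, -2.5118)
step 3: θ'=-2.5118 (straight) → pose (3.3067, -3.3593, -2.5118)
step 4: θ'=-2.5118 (straight) → pose (3.1047, -3.5065, -2.5118)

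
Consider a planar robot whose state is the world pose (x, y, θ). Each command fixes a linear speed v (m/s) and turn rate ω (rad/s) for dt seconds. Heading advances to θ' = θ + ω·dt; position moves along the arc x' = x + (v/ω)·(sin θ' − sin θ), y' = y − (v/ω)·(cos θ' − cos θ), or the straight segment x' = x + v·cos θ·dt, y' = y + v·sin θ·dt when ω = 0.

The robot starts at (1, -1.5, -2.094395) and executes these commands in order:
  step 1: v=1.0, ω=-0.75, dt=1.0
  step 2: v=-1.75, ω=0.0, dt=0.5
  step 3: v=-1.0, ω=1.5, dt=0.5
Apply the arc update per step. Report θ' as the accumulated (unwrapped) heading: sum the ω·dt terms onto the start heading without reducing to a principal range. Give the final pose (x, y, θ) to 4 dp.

(1.4545, -1.5479, -2.0944)

step 1: θ'=-2.8444 (R=-1.3333) → pose (0.2358, -2.1082, -2.8444)
step 2: θ'=-2.8444 (straight) → pose (1.0724, -1.8520, -2.8444)
step 3: θ'=-2.0944 (R=-0.6667) → pose (1.4545, -1.5479, -2.0944)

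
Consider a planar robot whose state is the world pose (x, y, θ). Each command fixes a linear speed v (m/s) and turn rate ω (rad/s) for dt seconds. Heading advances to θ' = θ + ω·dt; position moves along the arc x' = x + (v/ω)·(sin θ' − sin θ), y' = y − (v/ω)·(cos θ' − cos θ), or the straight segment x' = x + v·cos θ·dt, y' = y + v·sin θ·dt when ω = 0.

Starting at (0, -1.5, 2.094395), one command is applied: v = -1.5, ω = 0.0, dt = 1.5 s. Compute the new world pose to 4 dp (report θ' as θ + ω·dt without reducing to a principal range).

θ' = 2.0944 + 0.0·1.5 = 2.0944
ω = 0 → straight: x' = 0 + -1.5·cos(2.0944)·1.5 = 1.1250
y' = -1.5 + -1.5·sin(2.0944)·1.5 = -3.4486

(1.1250, -3.4486, 2.0944)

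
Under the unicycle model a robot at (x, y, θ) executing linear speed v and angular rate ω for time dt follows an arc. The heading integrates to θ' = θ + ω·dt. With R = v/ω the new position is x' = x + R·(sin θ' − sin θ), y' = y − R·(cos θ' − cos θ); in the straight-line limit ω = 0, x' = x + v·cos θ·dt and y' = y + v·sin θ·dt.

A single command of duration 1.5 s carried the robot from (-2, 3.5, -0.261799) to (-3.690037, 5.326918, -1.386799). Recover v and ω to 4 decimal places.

v = -1.7500, ω = -0.7500

Δθ = -1.386799 − -0.261799 = -1.125000
ω = Δθ/dt = -1.125000/1.5 = -0.7500
R = −Δy/(cos θ' − cos θ) = 2.3333
v = R·ω = 2.3333·-0.7500 = -1.7500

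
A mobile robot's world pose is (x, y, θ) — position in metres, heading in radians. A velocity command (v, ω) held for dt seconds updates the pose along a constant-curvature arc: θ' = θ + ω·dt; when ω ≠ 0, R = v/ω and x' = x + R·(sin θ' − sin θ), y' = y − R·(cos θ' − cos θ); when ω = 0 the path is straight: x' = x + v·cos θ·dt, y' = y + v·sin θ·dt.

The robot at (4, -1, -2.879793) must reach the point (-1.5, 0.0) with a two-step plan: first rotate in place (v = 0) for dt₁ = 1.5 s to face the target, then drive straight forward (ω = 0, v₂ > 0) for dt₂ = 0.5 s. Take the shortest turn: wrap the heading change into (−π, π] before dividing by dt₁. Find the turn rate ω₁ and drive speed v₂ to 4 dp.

ω₁ = -0.2944, v₂ = 11.1803

heading to target = atan2(0−-1, -1.5−4) = 2.9617
Δθ = wrap(2.9617 − -2.8798) = -0.4417; ω₁ = Δθ/dt₁ = -0.2944
distance = √((-1.5−4)² + (0−-1)²) = 5.5902; v₂ = distance/dt₂ = 11.1803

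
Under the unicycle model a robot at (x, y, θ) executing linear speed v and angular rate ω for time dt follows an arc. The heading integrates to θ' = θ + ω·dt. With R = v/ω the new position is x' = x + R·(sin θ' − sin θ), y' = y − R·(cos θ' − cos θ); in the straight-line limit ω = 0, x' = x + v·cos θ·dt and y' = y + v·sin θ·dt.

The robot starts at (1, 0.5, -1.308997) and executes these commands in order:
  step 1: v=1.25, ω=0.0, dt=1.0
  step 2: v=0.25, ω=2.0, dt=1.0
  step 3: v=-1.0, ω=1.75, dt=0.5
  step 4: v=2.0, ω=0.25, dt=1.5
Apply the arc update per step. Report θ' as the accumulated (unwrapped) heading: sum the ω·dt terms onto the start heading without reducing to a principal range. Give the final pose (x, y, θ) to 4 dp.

step 1: θ'=-1.3090 (straight) → pose (1.3235, -0.7074, -1.3090)
step 2: θ'=0.6910 (R=0.1250) → pose (1.5239, -0.7714, 0.6910)
step 3: θ'=1.5660 (R=-0.5714) → pose (1.3167, -1.2090, 1.5660)
step 4: θ'=1.9410 (R=8.0000) → pose (0.7748, 1.7238, 1.9410)

(0.7748, 1.7238, 1.9410)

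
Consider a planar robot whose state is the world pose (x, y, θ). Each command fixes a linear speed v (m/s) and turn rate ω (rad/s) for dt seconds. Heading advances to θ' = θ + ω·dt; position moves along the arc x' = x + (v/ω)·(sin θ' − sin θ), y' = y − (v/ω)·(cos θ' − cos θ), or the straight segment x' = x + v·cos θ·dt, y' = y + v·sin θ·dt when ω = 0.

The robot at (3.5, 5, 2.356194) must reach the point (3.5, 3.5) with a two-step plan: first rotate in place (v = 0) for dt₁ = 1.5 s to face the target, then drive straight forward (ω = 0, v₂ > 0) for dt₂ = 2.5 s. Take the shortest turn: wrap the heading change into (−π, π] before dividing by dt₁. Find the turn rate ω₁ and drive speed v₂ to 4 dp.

ω₁ = 1.5708, v₂ = 0.6000

heading to target = atan2(3.5−5, 3.5−3.5) = -1.5708
Δθ = wrap(-1.5708 − 2.3562) = 2.3562; ω₁ = Δθ/dt₁ = 1.5708
distance = √((3.5−3.5)² + (3.5−5)²) = 1.5000; v₂ = distance/dt₂ = 0.6000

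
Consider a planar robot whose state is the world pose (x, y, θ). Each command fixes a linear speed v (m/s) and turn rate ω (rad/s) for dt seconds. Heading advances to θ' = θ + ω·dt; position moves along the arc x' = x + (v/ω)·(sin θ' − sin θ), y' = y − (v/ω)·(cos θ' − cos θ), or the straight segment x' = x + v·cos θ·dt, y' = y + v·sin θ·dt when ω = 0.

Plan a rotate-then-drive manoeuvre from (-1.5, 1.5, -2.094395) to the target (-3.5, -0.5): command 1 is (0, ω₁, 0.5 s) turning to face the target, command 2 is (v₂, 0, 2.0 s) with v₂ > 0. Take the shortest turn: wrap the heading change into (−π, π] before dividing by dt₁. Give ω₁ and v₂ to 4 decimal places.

ω₁ = -0.5236, v₂ = 1.4142

heading to target = atan2(-0.5−1.5, -3.5−-1.5) = -2.3562
Δθ = wrap(-2.3562 − -2.0944) = -0.2618; ω₁ = Δθ/dt₁ = -0.5236
distance = √((-3.5−-1.5)² + (-0.5−1.5)²) = 2.8284; v₂ = distance/dt₂ = 1.4142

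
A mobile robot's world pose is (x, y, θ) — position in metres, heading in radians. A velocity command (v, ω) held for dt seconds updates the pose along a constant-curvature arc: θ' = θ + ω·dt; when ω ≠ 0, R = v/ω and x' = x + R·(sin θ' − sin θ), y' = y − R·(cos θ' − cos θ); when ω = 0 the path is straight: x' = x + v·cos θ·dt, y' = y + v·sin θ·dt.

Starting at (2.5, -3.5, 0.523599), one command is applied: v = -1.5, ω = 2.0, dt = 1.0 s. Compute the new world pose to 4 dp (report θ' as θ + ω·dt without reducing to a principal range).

θ' = 0.5236 + 2.0·1.0 = 2.5236
R = v/ω = -1.5/2.0 = -0.7500
x' = 2.5 + -0.7500·(sin 2.5236 − sin 0.5236) = 2.4404
y' = -3.5 − -0.7500·(cos 2.5236 − cos 0.5236) = -4.7608

(2.4404, -4.7608, 2.5236)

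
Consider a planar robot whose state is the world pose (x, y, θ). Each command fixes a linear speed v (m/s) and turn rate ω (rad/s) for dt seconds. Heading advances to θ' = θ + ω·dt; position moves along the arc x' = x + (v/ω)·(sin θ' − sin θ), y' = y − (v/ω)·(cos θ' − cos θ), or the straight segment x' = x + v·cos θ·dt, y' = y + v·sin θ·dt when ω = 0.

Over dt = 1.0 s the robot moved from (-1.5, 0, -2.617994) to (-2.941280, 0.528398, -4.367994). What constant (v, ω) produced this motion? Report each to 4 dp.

v = 1.7500, ω = -1.7500

Δθ = -4.367994 − -2.617994 = -1.750000
ω = Δθ/dt = -1.750000/1.0 = -1.7500
R = Δx/(sin θ' − sin θ) = -1.0000
v = R·ω = -1.0000·-1.7500 = 1.7500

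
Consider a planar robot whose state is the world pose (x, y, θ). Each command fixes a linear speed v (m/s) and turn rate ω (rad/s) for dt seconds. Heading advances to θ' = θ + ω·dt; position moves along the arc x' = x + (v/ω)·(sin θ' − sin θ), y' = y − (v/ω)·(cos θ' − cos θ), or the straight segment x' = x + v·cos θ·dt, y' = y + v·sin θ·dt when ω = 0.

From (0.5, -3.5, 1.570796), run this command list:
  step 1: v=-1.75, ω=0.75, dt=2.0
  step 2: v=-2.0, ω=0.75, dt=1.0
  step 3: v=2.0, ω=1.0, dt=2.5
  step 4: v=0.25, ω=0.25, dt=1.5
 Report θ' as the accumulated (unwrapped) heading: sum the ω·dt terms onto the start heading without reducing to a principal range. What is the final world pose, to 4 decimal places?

step 1: θ'=3.0708 (R=-2.3333) → pose (2.6683, -5.8275, 3.0708)
step 2: θ'=3.8208 (R=-2.6667) → pose (4.5320, -5.2424, 3.8208)
step 3: θ'=6.3208 (R=2.0000) → pose (5.8636, -8.7971, 6.3208)
step 4: θ'=6.6958 (R=1.0000) → pose (6.2270, -8.7139, 6.6958)

(6.2270, -8.7139, 6.6958)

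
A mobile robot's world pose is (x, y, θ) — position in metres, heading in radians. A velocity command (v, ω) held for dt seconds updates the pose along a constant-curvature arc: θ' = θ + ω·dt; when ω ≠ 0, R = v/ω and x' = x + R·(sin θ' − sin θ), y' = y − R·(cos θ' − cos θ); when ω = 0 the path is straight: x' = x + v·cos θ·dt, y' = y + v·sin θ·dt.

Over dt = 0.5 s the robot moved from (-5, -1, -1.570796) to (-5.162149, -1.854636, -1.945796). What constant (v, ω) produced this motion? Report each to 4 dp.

v = 1.7500, ω = -0.7500

Δθ = -1.945796 − -1.570796 = -0.375000
ω = Δθ/dt = -0.375000/0.5 = -0.7500
R = −Δy/(cos θ' − cos θ) = -2.3333
v = R·ω = -2.3333·-0.7500 = 1.7500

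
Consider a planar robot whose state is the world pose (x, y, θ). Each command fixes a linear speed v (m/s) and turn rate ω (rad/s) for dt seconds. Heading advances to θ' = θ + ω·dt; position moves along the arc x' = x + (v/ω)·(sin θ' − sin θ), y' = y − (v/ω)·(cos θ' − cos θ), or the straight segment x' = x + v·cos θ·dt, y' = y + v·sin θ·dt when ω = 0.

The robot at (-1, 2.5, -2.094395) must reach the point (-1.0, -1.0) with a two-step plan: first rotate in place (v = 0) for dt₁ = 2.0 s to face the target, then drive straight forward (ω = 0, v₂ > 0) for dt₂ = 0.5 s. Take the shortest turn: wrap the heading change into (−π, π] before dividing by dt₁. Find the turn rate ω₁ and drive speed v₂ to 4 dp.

heading to target = atan2(-1−2.5, -1−-1) = -1.5708
Δθ = wrap(-1.5708 − -2.0944) = 0.5236; ω₁ = Δθ/dt₁ = 0.2618
distance = √((-1−-1)² + (-1−2.5)²) = 3.5000; v₂ = distance/dt₂ = 7.0000

ω₁ = 0.2618, v₂ = 7.0000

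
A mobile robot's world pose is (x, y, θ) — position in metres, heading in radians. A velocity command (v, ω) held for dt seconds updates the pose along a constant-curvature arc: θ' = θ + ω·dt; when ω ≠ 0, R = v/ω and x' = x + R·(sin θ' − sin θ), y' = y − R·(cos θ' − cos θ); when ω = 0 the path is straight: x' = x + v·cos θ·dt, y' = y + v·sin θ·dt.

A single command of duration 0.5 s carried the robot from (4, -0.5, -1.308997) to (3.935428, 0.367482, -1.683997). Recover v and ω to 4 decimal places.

Δθ = -1.683997 − -1.308997 = -0.375000
ω = Δθ/dt = -0.375000/0.5 = -0.7500
R = −Δy/(cos θ' − cos θ) = 2.3333
v = R·ω = 2.3333·-0.7500 = -1.7500

v = -1.7500, ω = -0.7500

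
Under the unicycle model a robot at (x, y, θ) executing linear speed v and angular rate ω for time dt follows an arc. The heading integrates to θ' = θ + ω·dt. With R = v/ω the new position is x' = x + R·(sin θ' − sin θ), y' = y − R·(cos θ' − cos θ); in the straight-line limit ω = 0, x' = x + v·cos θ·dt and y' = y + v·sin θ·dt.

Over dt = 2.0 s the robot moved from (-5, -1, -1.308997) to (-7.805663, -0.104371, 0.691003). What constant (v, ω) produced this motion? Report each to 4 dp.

Δθ = 0.691003 − -1.308997 = 2.000000
ω = Δθ/dt = 2.000000/2.0 = 1.0000
R = Δx/(sin θ' − sin θ) = -1.7500
v = R·ω = -1.7500·1.0000 = -1.7500

v = -1.7500, ω = 1.0000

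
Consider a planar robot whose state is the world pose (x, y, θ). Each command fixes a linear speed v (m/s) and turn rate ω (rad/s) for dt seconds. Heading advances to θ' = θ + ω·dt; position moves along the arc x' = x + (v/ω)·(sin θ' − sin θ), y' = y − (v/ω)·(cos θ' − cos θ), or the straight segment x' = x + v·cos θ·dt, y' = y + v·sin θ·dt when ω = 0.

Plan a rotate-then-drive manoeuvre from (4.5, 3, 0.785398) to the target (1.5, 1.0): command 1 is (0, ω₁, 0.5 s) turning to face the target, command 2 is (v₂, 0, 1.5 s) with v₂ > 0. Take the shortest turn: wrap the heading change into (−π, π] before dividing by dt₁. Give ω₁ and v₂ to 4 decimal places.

ω₁ = 5.8884, v₂ = 2.4037

heading to target = atan2(1−3, 1.5−4.5) = -2.5536
Δθ = wrap(-2.5536 − 0.7854) = 2.9442; ω₁ = Δθ/dt₁ = 5.8884
distance = √((1.5−4.5)² + (1−3)²) = 3.6056; v₂ = distance/dt₂ = 2.4037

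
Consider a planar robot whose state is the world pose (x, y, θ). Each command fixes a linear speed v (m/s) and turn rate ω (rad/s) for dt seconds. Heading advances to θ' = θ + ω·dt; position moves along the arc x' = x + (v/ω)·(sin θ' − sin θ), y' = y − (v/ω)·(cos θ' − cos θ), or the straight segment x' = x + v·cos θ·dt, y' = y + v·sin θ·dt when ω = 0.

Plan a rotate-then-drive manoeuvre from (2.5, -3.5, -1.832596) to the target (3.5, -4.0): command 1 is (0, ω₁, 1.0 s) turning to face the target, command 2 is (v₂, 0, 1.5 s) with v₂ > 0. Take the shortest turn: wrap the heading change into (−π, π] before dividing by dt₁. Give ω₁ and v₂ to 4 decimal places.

ω₁ = 1.3689, v₂ = 0.7454

heading to target = atan2(-4−-3.5, 3.5−2.5) = -0.4636
Δθ = wrap(-0.4636 − -1.8326) = 1.3689; ω₁ = Δθ/dt₁ = 1.3689
distance = √((3.5−2.5)² + (-4−-3.5)²) = 1.1180; v₂ = distance/dt₂ = 0.7454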